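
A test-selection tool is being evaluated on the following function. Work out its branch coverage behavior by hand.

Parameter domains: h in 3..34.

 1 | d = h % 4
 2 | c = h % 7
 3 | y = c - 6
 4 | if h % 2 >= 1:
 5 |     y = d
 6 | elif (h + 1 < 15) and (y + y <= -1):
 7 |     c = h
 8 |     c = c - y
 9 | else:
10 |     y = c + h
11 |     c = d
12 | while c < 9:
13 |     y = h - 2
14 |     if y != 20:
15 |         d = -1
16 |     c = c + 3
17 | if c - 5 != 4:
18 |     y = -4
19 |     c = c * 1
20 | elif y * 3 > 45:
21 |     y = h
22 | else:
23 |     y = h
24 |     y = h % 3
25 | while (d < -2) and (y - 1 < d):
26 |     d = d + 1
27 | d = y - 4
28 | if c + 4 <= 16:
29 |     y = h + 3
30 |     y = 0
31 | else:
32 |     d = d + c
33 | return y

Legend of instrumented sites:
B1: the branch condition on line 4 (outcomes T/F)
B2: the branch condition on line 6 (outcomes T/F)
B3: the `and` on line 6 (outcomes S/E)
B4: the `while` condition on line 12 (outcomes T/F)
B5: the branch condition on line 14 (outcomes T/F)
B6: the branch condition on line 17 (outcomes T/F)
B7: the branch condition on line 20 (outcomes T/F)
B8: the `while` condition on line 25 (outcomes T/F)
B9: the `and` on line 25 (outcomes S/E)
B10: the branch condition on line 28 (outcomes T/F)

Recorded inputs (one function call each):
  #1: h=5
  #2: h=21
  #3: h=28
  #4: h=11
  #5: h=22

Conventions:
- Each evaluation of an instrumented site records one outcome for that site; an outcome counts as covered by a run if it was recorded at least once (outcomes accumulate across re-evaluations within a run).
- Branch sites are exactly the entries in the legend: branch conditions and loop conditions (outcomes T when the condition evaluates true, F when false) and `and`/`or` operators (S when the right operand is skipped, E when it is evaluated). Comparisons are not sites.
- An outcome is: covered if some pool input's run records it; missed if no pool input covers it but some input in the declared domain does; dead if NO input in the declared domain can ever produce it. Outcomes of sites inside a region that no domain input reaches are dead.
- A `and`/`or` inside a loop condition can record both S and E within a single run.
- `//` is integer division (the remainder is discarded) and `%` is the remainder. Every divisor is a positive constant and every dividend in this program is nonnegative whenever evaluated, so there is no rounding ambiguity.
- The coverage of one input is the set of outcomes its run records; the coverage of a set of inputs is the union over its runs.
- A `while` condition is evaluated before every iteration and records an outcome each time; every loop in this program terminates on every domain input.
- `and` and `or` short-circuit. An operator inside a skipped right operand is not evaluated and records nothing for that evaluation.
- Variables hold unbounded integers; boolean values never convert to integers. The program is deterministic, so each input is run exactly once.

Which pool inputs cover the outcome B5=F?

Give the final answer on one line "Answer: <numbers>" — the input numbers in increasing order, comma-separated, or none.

input #1 (h=5): does not record B5=F
input #2 (h=21): does not record B5=F
input #3 (h=28): does not record B5=F
input #4 (h=11): does not record B5=F
input #5 (h=22): records B5=F

Answer: 5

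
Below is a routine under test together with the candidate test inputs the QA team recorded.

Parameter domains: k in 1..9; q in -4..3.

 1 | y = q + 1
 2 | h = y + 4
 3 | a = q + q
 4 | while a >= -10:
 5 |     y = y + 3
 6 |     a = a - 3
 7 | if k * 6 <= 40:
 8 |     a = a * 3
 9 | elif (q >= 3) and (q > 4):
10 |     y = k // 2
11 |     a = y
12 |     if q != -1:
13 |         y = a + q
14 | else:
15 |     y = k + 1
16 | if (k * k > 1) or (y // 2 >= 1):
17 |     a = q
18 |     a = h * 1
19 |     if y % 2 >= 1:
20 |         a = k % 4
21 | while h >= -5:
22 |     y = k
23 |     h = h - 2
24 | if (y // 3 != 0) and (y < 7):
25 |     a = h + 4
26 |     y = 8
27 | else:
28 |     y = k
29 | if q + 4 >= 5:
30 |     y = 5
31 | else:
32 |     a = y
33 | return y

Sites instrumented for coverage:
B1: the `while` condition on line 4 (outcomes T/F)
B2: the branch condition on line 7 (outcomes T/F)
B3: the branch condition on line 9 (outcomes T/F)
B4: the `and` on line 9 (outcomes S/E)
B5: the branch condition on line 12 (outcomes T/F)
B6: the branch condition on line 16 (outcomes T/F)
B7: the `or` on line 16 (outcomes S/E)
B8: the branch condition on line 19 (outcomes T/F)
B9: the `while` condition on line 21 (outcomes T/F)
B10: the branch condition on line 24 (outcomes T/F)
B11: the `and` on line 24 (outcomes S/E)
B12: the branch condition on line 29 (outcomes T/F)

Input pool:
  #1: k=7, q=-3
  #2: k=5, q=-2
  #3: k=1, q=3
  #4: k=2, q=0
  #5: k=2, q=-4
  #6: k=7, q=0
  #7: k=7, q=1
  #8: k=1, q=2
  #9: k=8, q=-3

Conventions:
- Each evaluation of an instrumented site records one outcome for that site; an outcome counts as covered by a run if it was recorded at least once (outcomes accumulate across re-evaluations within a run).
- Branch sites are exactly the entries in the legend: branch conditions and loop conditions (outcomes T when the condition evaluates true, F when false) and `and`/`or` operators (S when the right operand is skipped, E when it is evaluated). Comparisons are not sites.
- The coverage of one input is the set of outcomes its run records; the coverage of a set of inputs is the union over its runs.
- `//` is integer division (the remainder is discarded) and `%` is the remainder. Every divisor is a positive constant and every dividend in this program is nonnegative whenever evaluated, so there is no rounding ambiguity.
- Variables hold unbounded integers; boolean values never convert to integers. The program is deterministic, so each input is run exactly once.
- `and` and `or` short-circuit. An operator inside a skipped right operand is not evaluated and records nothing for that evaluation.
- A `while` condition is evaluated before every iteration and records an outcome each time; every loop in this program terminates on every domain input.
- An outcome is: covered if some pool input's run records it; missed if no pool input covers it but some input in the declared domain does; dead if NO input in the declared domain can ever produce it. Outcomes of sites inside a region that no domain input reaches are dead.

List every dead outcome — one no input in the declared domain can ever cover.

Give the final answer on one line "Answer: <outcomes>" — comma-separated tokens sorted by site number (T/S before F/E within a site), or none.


running all 72 domain inputs and tallying outcomes:
  B3=T: unreachable across the whole domain -> dead
  B5=T: unreachable across the whole domain -> dead
  B5=F: unreachable across the whole domain -> dead
  reachable outcomes have witnesses, e.g. B1=T (e.g. k=1, q=-4), B1=F (e.g. k=1, q=-4), B2=T (e.g. k=1, q=-4), B2=F (e.g. k=7, q=-4)
Answer: B3=T, B5=T, B5=F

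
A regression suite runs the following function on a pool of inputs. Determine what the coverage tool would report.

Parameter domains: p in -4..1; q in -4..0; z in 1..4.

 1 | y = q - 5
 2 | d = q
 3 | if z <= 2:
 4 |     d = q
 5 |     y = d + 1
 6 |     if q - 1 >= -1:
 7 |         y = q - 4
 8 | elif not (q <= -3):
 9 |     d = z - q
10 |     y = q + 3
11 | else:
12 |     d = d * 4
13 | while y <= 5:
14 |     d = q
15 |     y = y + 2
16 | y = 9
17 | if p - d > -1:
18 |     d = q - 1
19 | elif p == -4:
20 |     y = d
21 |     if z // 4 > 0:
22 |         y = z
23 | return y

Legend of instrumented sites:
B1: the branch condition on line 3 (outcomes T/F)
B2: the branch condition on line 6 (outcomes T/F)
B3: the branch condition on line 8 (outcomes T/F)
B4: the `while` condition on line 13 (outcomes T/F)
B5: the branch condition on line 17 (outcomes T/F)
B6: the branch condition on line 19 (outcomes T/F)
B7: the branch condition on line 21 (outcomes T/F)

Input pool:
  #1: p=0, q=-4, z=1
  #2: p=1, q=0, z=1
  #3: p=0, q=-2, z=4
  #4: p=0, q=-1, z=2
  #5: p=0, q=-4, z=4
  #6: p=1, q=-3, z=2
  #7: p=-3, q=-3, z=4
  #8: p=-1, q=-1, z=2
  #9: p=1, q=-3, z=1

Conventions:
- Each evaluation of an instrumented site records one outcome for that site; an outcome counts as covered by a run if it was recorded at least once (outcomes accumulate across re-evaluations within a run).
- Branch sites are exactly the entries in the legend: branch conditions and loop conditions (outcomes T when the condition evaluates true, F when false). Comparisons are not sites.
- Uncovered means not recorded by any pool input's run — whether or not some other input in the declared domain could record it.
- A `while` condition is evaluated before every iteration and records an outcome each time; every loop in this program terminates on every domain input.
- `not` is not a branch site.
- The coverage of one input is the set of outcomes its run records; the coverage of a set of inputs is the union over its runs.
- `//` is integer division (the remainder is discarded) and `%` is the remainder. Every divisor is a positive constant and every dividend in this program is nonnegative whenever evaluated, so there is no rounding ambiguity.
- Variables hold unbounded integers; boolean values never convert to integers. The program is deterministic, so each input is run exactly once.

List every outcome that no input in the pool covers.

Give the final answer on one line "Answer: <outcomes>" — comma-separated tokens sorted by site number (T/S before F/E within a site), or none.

run #1 (p=0, q=-4, z=1) runs B1->T, B2->F, B4->T, B4->T, B4->T, B4->T, B4->T, B4->F, B5->T; records B1=T, B2=F, B4=T, B4=F, B5=T
run #2 (p=1, q=0, z=1) runs B1->T, B2->T, B4->T, B4->T, B4->T, B4->T, B4->T, B4->F, B5->T; records B1=T, B2=T, B4=T, B4=F, B5=T
run #3 (p=0, q=-2, z=4) runs B1->F, B3->T, B4->T, B4->T, B4->T, B4->F, B5->T; records B1=F, B3=T, B4=T, B4=F, B5=T
run #4 (p=0, q=-1, z=2) runs B1->T, B2->F, B4->T, B4->T, B4->T, B4->F, B5->T; records B1=T, B2=F, B4=T, B4=F, B5=T
run #5 (p=0, q=-4, z=4) runs B1->F, B3->F, B4->T, B4->T, B4->T, B4->T, B4->T, B4->T, B4->T, B4->T, B4->F, B5->T; records B1=F, B3=F, B4=T, B4=F, B5=T
run #6 (p=1, q=-3, z=2) runs B1->T, B2->F, B4->T, B4->T, B4->T, B4->T, B4->F, B5->T; records B1=T, B2=F, B4=T, B4=F, B5=T
run #7 (p=-3, q=-3, z=4) runs B1->F, B3->F, B4->T, B4->T, B4->T, B4->T, B4->T, B4->T, B4->T, B4->F, B5->T; records B1=F, B3=F, B4=T, B4=F, B5=T
run #8 (p=-1, q=-1, z=2) runs B1->T, B2->F, B4->T, B4->T, B4->T, B4->F, B5->T; records B1=T, B2=F, B4=T, B4=F, B5=T
run #9 (p=1, q=-3, z=1) runs B1->T, B2->F, B4->T, B4->T, B4->T, B4->T, B4->F, B5->T; records B1=T, B2=F, B4=T, B4=F, B5=T
union over the pool: B1=T, B1=F, B2=T, B2=F, B3=T, B3=F, B4=T, B4=F, B5=T
uncovered (5 of 14): B5=F, B6=T, B6=F, B7=T, B7=F

Answer: B5=F, B6=T, B6=F, B7=T, B7=F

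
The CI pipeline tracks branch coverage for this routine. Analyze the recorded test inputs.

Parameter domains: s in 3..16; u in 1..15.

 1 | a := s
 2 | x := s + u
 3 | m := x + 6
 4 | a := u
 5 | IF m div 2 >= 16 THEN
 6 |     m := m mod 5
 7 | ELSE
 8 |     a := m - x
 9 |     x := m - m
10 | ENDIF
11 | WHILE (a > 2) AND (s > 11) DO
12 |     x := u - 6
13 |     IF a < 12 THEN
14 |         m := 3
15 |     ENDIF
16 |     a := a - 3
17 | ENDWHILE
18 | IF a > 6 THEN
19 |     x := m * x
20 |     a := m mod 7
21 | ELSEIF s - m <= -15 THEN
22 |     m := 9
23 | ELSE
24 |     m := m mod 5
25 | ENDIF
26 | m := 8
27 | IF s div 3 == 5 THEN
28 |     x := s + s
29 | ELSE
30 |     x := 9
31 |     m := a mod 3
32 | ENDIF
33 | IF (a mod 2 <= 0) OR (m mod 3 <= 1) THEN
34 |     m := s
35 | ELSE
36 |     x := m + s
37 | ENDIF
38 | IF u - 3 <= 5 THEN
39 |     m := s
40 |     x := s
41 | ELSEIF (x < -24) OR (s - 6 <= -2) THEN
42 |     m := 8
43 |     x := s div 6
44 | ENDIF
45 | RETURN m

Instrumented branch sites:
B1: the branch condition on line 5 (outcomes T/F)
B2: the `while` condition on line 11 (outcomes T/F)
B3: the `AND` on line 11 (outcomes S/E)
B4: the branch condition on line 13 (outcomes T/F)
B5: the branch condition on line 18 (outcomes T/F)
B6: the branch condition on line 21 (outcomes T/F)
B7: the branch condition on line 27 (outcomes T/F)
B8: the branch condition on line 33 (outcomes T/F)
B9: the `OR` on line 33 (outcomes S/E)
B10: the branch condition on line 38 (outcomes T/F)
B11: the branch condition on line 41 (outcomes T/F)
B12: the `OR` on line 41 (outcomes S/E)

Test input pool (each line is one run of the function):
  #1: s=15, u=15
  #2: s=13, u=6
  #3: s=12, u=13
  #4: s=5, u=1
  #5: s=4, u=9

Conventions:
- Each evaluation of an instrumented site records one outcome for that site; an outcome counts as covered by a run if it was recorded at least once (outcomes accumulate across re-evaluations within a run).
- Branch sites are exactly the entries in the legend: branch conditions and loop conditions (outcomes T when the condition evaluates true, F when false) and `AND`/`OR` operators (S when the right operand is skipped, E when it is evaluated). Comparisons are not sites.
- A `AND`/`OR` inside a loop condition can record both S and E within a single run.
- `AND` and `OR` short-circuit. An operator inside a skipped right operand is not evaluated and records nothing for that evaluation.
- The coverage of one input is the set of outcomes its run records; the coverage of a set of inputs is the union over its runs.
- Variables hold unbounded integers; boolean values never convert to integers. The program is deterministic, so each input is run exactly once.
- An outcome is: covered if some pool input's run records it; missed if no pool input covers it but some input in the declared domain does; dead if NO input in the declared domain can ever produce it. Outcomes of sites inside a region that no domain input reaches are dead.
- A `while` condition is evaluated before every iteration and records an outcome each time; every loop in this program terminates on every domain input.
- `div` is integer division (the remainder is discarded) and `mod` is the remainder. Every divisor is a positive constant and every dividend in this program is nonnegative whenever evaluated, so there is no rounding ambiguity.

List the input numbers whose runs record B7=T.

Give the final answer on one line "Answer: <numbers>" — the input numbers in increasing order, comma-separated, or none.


input #1 (s=15, u=15): covers B7=T
input #2 (s=13, u=6): misses B7=T
input #3 (s=12, u=13): misses B7=T
input #4 (s=5, u=1): misses B7=T
input #5 (s=4, u=9): misses B7=T
Answer: 1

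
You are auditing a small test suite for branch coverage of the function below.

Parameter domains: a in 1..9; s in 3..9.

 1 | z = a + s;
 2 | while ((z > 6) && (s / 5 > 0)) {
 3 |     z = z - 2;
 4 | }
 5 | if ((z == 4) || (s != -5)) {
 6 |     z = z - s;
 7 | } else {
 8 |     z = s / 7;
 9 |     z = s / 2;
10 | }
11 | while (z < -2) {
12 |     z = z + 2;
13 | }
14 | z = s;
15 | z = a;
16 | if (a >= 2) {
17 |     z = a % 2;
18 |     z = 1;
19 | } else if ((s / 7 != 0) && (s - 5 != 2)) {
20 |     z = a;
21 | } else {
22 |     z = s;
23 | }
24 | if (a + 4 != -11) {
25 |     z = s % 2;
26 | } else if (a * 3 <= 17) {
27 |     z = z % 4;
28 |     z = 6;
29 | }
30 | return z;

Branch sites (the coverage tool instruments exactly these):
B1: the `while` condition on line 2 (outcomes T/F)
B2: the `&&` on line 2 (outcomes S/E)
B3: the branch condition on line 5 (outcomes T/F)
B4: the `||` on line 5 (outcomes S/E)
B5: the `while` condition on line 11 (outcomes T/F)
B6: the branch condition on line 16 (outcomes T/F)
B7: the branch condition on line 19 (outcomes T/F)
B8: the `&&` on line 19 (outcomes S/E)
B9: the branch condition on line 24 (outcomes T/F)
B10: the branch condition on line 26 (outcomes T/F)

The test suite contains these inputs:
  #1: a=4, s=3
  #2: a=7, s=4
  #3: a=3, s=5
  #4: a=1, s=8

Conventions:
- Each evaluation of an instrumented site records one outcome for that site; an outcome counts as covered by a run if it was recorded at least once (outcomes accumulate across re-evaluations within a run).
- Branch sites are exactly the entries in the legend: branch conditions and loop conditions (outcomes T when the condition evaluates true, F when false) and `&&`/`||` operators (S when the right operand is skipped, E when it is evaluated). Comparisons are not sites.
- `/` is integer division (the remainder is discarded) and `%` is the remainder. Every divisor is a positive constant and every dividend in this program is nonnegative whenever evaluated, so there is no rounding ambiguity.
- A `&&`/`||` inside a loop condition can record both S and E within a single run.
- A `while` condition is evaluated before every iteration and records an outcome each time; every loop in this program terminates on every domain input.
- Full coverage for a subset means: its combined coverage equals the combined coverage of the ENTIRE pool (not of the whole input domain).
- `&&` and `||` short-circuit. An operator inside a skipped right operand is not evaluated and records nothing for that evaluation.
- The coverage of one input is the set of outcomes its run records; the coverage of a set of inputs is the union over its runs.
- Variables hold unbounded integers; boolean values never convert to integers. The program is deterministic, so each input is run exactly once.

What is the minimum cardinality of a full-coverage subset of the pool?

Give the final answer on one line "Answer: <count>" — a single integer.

input #1, a=4, s=3: events B2->E, B1->F, B4->E, B3->T, B5->F, B6->T, B9->T; outcomes B1=F, B2=E, B3=T, B4=E, B5=F, B6=T, B9=T
input #2, a=7, s=4: events B2->E, B1->F, B4->E, B3->T, B5->F, B6->T, B9->T; outcomes B1=F, B2=E, B3=T, B4=E, B5=F, B6=T, B9=T
input #3, a=3, s=5: events B2->E, B1->T, B2->S, B1->F, B4->E, B3->T, B5->F, B6->T, B9->T; outcomes B1=T, B1=F, B2=S, B2=E, B3=T, B4=E, B5=F, B6=T, B9=T
input #4, a=1, s=8: events B2->E, B1->T, B2->E, B1->T, B2->S, B1->F, B4->E, B3->T, B5->T, B5->F, B6->F, B8->E, B7->T, B9->T; outcomes B1=T, B1=F, B2=S, B2=E, B3=T, B4=E, B5=T, B5=F, B6=F, B7=T, B8=E, B9=T
the full pool covers 13 outcomes: B1=T, B1=F, B2=S, B2=E, B3=T, B4=E, B5=T, B5=F, B6=T, B6=F, B7=T, B8=E, B9=T
checked all size-1 subsets: none covers 13 outcomes (max 12/13)
the canonical winner is {1, 4}: size 2, full 13-outcome coverage, earliest index list among size-2 covers

Answer: 2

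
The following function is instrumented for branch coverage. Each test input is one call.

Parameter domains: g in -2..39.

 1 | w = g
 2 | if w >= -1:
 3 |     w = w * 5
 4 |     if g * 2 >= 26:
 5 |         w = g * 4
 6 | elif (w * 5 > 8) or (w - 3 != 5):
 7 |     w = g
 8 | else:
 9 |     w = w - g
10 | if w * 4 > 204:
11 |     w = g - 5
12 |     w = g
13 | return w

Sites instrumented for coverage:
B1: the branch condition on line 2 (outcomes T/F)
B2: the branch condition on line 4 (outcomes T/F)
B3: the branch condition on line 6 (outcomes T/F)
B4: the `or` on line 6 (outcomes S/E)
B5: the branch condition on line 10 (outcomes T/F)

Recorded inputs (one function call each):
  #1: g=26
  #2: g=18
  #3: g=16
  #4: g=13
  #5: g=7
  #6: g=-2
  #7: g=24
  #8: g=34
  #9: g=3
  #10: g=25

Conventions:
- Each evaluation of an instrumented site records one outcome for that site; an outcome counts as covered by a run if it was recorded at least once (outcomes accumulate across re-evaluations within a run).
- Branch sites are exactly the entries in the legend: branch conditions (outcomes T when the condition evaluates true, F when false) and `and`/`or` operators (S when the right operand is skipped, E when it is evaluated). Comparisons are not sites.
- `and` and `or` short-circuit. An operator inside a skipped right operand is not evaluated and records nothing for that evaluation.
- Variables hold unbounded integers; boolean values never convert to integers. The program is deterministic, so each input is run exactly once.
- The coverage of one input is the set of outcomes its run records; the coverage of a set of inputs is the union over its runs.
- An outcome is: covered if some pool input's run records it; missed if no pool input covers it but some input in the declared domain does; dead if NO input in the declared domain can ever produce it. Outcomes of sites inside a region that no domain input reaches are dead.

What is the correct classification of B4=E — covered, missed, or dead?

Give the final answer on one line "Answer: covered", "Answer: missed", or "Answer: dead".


B4=E is recorded by pool input(s) 6 -> covered
Answer: covered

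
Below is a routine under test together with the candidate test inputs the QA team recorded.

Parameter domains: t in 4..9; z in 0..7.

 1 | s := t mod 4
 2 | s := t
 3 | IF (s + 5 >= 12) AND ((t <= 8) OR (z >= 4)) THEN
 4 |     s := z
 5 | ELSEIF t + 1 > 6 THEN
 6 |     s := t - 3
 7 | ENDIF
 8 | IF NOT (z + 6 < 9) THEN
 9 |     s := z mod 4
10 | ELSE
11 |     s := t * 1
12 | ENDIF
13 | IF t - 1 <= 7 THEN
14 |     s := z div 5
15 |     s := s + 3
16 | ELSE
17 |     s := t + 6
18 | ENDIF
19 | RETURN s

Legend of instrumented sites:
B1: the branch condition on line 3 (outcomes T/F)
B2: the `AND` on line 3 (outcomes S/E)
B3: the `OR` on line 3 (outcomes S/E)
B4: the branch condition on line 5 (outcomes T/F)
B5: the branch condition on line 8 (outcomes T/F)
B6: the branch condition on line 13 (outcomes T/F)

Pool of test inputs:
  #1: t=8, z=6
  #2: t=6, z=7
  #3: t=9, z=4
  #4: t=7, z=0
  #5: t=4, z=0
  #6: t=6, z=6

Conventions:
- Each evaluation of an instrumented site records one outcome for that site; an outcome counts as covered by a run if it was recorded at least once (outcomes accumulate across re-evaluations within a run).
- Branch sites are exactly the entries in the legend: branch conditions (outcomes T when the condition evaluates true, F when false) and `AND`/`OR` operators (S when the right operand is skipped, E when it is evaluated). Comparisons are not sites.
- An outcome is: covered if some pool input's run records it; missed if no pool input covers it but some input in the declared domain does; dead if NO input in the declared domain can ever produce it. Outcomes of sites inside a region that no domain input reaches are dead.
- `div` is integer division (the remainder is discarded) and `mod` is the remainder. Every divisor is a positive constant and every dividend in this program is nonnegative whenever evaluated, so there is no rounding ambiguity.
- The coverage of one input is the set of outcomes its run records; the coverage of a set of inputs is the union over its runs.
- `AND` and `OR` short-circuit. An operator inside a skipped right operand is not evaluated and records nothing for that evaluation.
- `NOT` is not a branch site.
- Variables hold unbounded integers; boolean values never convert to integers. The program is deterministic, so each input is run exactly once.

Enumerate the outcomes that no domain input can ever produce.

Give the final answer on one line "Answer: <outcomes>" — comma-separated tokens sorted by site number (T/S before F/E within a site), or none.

running all 48 domain inputs and tallying outcomes:
  reachable outcomes have witnesses, e.g. B1=T (e.g. t=7, z=0), B1=F (e.g. t=4, z=0), B2=S (e.g. t=4, z=0), B2=E (e.g. t=7, z=0)

Answer: none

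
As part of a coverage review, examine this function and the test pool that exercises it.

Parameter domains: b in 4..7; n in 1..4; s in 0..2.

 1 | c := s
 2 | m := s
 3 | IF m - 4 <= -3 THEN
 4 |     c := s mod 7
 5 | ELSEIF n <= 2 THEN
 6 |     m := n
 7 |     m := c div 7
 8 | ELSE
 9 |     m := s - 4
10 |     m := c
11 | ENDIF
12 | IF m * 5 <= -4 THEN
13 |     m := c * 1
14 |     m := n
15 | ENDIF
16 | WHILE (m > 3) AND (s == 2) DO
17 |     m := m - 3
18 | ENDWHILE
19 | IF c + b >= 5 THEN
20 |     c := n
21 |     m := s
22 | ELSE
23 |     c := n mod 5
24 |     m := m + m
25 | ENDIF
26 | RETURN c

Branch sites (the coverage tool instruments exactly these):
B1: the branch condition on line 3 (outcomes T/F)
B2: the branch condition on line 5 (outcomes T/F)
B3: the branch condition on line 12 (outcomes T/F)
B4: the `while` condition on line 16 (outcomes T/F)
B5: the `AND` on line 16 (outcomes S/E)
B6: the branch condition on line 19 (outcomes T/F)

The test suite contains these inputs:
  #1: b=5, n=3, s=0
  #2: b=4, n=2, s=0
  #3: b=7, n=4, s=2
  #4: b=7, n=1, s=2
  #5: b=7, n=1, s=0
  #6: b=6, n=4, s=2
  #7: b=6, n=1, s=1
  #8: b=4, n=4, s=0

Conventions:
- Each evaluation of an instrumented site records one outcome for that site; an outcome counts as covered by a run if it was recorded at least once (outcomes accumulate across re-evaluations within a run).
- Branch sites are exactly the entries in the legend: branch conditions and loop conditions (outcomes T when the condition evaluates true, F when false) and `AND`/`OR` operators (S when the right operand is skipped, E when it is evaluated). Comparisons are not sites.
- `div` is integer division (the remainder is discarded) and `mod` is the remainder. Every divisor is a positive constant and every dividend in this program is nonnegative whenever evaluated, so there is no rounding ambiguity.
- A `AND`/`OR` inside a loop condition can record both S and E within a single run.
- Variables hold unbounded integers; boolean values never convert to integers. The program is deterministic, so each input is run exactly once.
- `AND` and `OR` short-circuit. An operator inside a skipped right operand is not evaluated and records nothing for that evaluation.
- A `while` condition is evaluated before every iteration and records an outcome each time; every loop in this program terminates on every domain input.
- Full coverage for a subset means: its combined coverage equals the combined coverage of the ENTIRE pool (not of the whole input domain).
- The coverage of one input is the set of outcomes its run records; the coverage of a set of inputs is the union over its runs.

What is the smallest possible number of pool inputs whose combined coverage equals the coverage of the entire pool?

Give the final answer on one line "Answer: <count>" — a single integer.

run #1 (b=5, n=3, s=0) runs B1->T, B3->F, B5->S, B4->F, B6->T; records B1=T, B3=F, B4=F, B5=S, B6=T
run #2 (b=4, n=2, s=0) runs B1->T, B3->F, B5->S, B4->F, B6->F; records B1=T, B3=F, B4=F, B5=S, B6=F
run #3 (b=7, n=4, s=2) runs B1->F, B2->F, B3->F, B5->S, B4->F, B6->T; records B1=F, B2=F, B3=F, B4=F, B5=S, B6=T
run #4 (b=7, n=1, s=2) runs B1->F, B2->T, B3->F, B5->S, B4->F, B6->T; records B1=F, B2=T, B3=F, B4=F, B5=S, B6=T
run #5 (b=7, n=1, s=0) runs B1->T, B3->F, B5->S, B4->F, B6->T; records B1=T, B3=F, B4=F, B5=S, B6=T
run #6 (b=6, n=4, s=2) runs B1->F, B2->F, B3->F, B5->S, B4->F, B6->T; records B1=F, B2=F, B3=F, B4=F, B5=S, B6=T
run #7 (b=6, n=1, s=1) runs B1->T, B3->F, B5->S, B4->F, B6->T; records B1=T, B3=F, B4=F, B5=S, B6=T
run #8 (b=4, n=4, s=0) runs B1->T, B3->F, B5->S, B4->F, B6->F; records B1=T, B3=F, B4=F, B5=S, B6=F
together the pool reaches 9 outcomes: B1=T, B1=F, B2=T, B2=F, B3=F, B4=F, B5=S, B6=T, B6=F
every size-1 subset falls short of the 9 outcomes (best: 6/9)
every size-2 subset falls short of the 9 outcomes (best: 8/9)
at size 3, {2, 3, 4} reaches all 9 outcomes; every lexicographically earlier size-3 subset fails

Answer: 3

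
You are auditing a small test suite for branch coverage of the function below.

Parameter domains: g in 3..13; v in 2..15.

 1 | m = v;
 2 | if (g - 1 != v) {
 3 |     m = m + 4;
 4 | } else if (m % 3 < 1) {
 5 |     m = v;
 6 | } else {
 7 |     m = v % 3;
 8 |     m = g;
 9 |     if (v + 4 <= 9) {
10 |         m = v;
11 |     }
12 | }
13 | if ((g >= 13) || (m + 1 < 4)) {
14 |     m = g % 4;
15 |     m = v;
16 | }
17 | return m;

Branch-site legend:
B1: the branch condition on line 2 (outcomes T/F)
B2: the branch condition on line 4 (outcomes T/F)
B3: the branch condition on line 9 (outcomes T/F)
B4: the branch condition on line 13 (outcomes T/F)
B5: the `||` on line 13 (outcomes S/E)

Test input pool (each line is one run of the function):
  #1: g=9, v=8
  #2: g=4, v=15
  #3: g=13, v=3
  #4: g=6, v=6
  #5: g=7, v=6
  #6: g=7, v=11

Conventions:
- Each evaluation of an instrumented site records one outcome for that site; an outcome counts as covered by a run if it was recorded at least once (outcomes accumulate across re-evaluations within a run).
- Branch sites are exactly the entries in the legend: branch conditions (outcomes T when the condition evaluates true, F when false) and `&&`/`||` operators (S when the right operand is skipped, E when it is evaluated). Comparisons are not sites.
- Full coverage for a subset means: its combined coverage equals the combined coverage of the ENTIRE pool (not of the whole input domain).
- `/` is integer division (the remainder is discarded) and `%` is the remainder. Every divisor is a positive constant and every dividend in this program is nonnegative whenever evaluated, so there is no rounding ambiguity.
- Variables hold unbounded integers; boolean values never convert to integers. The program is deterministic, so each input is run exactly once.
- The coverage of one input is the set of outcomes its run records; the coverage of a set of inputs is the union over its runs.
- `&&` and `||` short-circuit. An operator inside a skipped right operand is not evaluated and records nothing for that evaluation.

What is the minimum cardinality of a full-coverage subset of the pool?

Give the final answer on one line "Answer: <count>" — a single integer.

test 1 (g=9, v=8) fires B1->F, B2->F, B3->F, B5->E, B4->F; hits B1=F, B2=F, B3=F, B4=F, B5=E
test 2 (g=4, v=15) fires B1->T, B5->E, B4->F; hits B1=T, B4=F, B5=E
test 3 (g=13, v=3) fires B1->T, B5->S, B4->T; hits B1=T, B4=T, B5=S
test 4 (g=6, v=6) fires B1->T, B5->E, B4->F; hits B1=T, B4=F, B5=E
test 5 (g=7, v=6) fires B1->F, B2->T, B5->E, B4->F; hits B1=F, B2=T, B4=F, B5=E
test 6 (g=7, v=11) fires B1->T, B5->E, B4->F; hits B1=T, B4=F, B5=E
union over all inputs: B1=T, B1=F, B2=T, B2=F, B3=F, B4=T, B4=F, B5=S, B5=E (9 outcomes)
every size-1 subset falls short of the 9 outcomes (best: 5/9)
every size-2 subset falls short of the 9 outcomes (best: 8/9)
size 3: inputs {1, 3, 5} cover all 9 outcomes, and no lexicographically smaller subset of this size does

Answer: 3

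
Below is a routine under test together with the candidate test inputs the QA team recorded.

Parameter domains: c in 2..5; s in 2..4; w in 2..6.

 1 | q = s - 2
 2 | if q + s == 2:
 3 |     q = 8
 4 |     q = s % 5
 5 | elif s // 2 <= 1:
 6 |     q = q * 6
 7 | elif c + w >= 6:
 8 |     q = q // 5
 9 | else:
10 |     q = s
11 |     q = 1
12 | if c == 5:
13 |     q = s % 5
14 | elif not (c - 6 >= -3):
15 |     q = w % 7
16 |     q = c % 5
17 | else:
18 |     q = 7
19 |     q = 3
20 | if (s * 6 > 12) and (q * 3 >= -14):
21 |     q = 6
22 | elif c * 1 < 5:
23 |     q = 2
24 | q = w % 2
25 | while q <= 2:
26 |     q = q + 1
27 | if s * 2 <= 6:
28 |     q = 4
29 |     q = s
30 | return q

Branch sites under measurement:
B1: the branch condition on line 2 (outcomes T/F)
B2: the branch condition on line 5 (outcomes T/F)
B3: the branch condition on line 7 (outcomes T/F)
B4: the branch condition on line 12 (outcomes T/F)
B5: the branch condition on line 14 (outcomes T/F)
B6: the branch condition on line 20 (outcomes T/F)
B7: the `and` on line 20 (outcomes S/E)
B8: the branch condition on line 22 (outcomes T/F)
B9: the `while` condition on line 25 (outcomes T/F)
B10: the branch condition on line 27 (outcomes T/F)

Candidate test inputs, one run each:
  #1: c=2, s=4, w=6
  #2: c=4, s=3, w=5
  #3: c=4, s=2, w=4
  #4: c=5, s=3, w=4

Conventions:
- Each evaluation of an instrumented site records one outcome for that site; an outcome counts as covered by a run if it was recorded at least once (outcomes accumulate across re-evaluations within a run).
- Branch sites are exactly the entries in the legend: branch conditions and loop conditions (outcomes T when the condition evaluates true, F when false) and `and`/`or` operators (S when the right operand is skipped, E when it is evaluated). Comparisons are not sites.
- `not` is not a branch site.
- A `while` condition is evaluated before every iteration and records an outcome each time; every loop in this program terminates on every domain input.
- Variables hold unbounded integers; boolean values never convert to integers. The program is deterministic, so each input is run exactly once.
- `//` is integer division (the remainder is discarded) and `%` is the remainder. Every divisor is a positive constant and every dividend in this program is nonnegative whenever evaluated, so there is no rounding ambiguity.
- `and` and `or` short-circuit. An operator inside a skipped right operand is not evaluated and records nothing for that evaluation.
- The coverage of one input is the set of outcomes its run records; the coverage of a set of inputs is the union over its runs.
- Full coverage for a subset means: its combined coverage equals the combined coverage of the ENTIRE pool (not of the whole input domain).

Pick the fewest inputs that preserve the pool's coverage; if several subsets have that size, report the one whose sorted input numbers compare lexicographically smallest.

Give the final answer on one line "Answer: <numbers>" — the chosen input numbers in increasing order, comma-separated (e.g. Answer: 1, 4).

test 1 (c=2, s=4, w=6) hits B1=F, B2=F, B3=T, B4=F, B5=T, B6=T, B7=E, B9=T, B9=F, B10=F
test 2 (c=4, s=3, w=5) hits B1=F, B2=T, B4=F, B5=F, B6=T, B7=E, B9=T, B9=F, B10=T
test 3 (c=4, s=2, w=4) hits B1=T, B4=F, B5=F, B6=F, B7=S, B8=T, B9=T, B9=F, B10=T
test 4 (c=5, s=3, w=4) hits B1=F, B2=T, B4=T, B6=T, B7=E, B9=T, B9=F, B10=T
together the pool reaches 18 outcomes: B1=T, B1=F, B2=T, B2=F, B3=T, B4=T, B4=F, B5=T, B5=F, B6=T, B6=F, B7=S, B7=E, B8=T, B9=T, B9=F, B10=T, B10=F
no size-1 subset reaches all 18 outcomes (best union: 10/18)
no size-2 subset reaches all 18 outcomes (best union: 16/18)
at size 3, {1, 3, 4} reaches all 18 outcomes; every lexicographically earlier size-3 subset fails

Answer: 1, 3, 4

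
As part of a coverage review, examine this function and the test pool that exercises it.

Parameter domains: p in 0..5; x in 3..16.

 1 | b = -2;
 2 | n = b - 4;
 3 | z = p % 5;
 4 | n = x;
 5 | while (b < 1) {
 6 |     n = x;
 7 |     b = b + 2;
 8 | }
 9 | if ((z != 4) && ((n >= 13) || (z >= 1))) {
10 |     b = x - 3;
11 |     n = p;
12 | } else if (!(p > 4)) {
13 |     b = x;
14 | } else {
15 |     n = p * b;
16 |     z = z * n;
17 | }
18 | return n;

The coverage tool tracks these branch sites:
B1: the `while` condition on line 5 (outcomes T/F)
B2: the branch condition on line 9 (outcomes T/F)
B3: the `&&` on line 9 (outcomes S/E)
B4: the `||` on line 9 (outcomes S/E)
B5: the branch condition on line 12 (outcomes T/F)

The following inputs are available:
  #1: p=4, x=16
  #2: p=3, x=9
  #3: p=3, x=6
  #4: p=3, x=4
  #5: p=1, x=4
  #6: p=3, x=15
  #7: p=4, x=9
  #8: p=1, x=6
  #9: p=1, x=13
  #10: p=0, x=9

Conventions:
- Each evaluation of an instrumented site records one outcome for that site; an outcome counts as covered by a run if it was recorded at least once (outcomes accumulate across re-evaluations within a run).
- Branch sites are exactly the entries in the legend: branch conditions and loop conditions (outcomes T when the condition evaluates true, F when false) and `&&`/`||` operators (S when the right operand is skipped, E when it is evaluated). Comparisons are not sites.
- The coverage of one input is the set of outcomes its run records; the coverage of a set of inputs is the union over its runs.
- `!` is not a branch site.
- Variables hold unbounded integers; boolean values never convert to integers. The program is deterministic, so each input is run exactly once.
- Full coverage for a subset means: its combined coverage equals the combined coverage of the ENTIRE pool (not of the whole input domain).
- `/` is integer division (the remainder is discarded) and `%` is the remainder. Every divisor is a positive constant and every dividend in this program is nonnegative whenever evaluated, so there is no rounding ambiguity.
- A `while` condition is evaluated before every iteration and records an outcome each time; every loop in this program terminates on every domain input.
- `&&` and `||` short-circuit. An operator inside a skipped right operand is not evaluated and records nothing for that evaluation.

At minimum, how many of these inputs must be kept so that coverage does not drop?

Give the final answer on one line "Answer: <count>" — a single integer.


input #1 (p=4, x=16): covers B1=T, B1=F, B2=F, B3=S, B5=T
input #2 (p=3, x=9): covers B1=T, B1=F, B2=T, B3=E, B4=E
input #3 (p=3, x=6): covers B1=T, B1=F, B2=T, B3=E, B4=E
input #4 (p=3, x=4): covers B1=T, B1=F, B2=T, B3=E, B4=E
input #5 (p=1, x=4): covers B1=T, B1=F, B2=T, B3=E, B4=E
input #6 (p=3, x=15): covers B1=T, B1=F, B2=T, B3=E, B4=S
input #7 (p=4, x=9): covers B1=T, B1=F, B2=F, B3=S, B5=T
input #8 (p=1, x=6): covers B1=T, B1=F, B2=T, B3=E, B4=E
input #9 (p=1, x=13): covers B1=T, B1=F, B2=T, B3=E, B4=S
input #10 (p=0, x=9): covers B1=T, B1=F, B2=F, B3=E, B4=E, B5=T
pool-wide coverage (9 outcomes): B1=T, B1=F, B2=T, B2=F, B3=S, B3=E, B4=S, B4=E, B5=T
every size-1 subset falls short of the 9 outcomes (best: 6/9)
every size-2 subset falls short of the 9 outcomes (best: 8/9)
at size 3, {1, 2, 6} reaches all 9 outcomes; every lexicographically earlier size-3 subset fails
Answer: 3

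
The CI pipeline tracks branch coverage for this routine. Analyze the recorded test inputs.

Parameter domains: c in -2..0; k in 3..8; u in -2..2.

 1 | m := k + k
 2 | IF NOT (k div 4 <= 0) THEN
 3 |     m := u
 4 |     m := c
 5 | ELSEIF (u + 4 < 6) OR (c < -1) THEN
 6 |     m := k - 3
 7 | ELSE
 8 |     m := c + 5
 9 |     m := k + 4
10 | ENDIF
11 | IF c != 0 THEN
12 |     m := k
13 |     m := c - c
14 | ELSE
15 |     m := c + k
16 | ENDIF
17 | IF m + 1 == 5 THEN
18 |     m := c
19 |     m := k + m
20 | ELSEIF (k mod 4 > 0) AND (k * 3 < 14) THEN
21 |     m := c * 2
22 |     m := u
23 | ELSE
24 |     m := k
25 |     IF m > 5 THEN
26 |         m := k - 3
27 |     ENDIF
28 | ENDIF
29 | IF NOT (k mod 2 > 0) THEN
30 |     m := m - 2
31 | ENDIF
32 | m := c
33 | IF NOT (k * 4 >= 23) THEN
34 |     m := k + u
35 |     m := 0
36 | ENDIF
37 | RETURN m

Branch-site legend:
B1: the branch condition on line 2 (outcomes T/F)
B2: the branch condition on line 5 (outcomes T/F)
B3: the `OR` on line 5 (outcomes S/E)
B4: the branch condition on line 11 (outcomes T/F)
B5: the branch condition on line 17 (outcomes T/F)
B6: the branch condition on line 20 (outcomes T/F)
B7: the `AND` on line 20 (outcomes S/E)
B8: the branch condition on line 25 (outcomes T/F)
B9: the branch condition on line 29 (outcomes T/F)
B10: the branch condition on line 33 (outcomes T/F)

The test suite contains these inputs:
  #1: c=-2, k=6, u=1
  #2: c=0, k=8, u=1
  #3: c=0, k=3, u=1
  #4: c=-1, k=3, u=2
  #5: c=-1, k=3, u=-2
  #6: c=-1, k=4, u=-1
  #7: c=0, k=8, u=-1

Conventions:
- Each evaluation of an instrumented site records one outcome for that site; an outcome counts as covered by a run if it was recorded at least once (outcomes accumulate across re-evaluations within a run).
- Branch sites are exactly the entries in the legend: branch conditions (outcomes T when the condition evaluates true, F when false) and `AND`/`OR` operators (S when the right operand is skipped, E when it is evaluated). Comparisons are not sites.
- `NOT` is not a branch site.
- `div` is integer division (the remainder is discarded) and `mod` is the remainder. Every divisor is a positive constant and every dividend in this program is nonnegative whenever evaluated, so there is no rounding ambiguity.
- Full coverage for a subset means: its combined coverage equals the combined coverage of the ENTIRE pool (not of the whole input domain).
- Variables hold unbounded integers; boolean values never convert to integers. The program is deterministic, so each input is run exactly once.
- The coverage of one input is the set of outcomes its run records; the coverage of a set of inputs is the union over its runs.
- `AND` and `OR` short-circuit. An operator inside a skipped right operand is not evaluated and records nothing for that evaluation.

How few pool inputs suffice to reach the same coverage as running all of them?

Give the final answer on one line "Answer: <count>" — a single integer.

test 1 (c=-2, k=6, u=1) fires B1->T, B4->T, B5->F, B7->E, B6->F, B8->T, B9->T, B10->F; hits B1=T, B4=T, B5=F, B6=F, B7=E, B8=T, B9=T, B10=F
test 2 (c=0, k=8, u=1) fires B1->T, B4->F, B5->F, B7->S, B6->F, B8->T, B9->T, B10->F; hits B1=T, B4=F, B5=F, B6=F, B7=S, B8=T, B9=T, B10=F
test 3 (c=0, k=3, u=1) fires B1->F, B3->S, B2->T, B4->F, B5->F, B7->E, B6->T, B9->F, B10->T; hits B1=F, B2=T, B3=S, B4=F, B5=F, B6=T, B7=E, B9=F, B10=T
test 4 (c=-1, k=3, u=2) fires B1->F, B3->E, B2->F, B4->T, B5->F, B7->E, B6->T, B9->F, B10->T; hits B1=F, B2=F, B3=E, B4=T, B5=F, B6=T, B7=E, B9=F, B10=T
test 5 (c=-1, k=3, u=-2) fires B1->F, B3->S, B2->T, B4->T, B5->F, B7->E, B6->T, B9->F, B10->T; hits B1=F, B2=T, B3=S, B4=T, B5=F, B6=T, B7=E, B9=F, B10=T
test 6 (c=-1, k=4, u=-1) fires B1->T, B4->T, B5->F, B7->S, B6->F, B8->F, B9->T, B10->T; hits B1=T, B4=T, B5=F, B6=F, B7=S, B8=F, B9=T, B10=T
test 7 (c=0, k=8, u=-1) fires B1->T, B4->F, B5->F, B7->S, B6->F, B8->T, B9->T, B10->F; hits B1=T, B4=F, B5=F, B6=F, B7=S, B8=T, B9=T, B10=F
pool-wide coverage (19 outcomes): B1=T, B1=F, B2=T, B2=F, B3=S, B3=E, B4=T, B4=F, B5=F, B6=T, B6=F, B7=S, B7=E, B8=T, B8=F, B9=T, B9=F, B10=T, B10=F
size 1 is not enough: best union over all size-1 subsets is 9/19
size 2 is not enough: best union over all size-2 subsets is 16/19
size 3 is not enough: best union over all size-3 subsets is 18/19
inputs {1, 3, 4, 6} (size 4) cover everything; no size-4 subset with a lexicographically smaller index list covers all 19

Answer: 4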